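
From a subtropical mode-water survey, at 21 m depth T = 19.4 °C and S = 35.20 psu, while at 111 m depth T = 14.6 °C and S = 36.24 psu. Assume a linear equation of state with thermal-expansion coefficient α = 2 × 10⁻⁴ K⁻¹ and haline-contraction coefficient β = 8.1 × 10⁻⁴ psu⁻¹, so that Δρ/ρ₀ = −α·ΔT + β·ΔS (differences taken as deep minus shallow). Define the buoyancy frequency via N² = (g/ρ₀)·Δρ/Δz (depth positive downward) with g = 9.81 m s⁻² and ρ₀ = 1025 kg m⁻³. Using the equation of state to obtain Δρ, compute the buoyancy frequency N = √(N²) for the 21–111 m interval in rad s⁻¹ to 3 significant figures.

0.0140 rad s⁻¹

ΔT = -4.8 K, ΔS = +1.04 psu (deep − shallow).
Δρ/ρ₀ = −αΔT + βΔS = 9.60 × 10⁻⁴ + 8.424 × 10⁻⁴ = 1.8024 × 10⁻³, so Δρ ≈ 1.847 kg m⁻³.
N² = (g/ρ₀)·Δρ/Δz = g·(Δρ/ρ₀)/Δz = 9.81 × 1.8024 × 10⁻³ / 90 = 1.9646 × 10⁻⁴ s⁻².
N = √(1.9646 × 10⁻⁴) = 0.014016 rad s⁻¹ ≈ 0.0140 rad s⁻¹.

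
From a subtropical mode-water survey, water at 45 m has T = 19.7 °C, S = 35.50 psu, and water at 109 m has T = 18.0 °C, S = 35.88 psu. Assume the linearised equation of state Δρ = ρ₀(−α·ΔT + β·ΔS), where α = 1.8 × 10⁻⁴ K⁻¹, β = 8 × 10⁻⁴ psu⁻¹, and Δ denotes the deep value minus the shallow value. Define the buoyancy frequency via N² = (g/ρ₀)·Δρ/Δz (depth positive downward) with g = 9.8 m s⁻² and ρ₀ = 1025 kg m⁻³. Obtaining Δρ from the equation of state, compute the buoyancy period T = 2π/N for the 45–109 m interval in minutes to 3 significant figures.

ΔT = -1.7 K, ΔS = +0.38 psu (deep − shallow).
Δρ/ρ₀ = −αΔT + βΔS = 3.06 × 10⁻⁴ + 3.04 × 10⁻⁴ = 6.10 × 10⁻⁴, so Δρ ≈ 0.6253 kg m⁻³.
N² = (g/ρ₀)·Δρ/Δz = g·(Δρ/ρ₀)/Δz = 9.8 × 6.10 × 10⁻⁴ / 64 = 9.3406 × 10⁻⁵ s⁻².
N = √(9.3406 × 10⁻⁵) = 9.6647 × 10⁻³ rad s⁻¹ → T = 2π/N = 650.12 s = 10.835 min ≈ 10.8 min.

10.8 min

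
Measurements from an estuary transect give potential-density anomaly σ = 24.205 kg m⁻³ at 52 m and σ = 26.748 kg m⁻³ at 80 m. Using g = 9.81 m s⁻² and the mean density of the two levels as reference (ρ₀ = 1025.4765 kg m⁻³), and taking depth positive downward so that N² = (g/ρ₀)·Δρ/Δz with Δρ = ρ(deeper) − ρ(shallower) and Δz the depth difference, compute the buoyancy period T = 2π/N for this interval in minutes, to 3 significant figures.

3.55 min

Δρ = 1026.748 − 1024.205 = 2.543 kg m⁻³ over Δz = 80 − 52 = 28 m.
N² = (9.81/1025.4765) × (2.543/28) = 8.6882 × 10⁻⁴ s⁻².
N = √(8.6882 × 10⁻⁴) = 0.029476 rad s⁻¹, so T = 2π/N = 213.16 s = 3.5527 min ≈ 3.55 min.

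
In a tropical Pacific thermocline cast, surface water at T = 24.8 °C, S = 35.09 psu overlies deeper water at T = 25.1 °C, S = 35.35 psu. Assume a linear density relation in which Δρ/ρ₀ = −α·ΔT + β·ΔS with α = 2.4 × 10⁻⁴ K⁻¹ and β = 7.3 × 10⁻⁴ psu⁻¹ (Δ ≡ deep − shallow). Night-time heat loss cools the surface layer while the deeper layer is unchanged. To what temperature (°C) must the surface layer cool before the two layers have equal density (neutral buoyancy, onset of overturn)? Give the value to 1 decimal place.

24.3 °C

Neutral buoyancy requires Δρ = 0, i.e. −α(T_deep − T_surf′) + β(S_deep − S_surf) = 0.
T_surf′ = T_deep − (β/α)·ΔS = 25.1 − (7.3 × 10⁻⁴/2.4 × 10⁻⁴)·(+0.26) = 24.309 °C.
Cooling required: 24.8 − (24.309) = 0.491 °C.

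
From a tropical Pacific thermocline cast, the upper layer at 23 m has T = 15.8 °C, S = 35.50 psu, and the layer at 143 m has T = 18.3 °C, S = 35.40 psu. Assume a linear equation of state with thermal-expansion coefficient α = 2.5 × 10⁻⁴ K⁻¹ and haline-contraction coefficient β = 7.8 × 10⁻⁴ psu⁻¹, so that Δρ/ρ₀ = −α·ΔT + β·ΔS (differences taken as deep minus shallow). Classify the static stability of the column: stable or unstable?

ΔT = 18.3 − 15.8 = +2.5 K and ΔS = 35.40 − 35.50 = -0.10 psu (deep − shallow).
−αΔT = -6.25 × 10⁻⁴; βΔS = -7.80 × 10⁻⁵; sum Δρ/ρ₀ = -7.03 × 10⁻⁴.
Δρ/ρ₀ < 0, so Δρ < 0: deeper water is lighter → statically unstable; the column would overturn.

unstable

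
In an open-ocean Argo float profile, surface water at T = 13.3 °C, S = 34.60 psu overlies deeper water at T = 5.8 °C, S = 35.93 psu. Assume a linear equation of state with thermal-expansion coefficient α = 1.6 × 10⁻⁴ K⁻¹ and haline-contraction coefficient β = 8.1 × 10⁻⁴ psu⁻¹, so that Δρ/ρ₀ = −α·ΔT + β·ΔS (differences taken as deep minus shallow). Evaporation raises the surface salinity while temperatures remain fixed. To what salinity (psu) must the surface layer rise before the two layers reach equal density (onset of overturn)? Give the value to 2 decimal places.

37.41 psu

Neutral buoyancy requires −α(T_deep − T_surf) + β(S_deep − S_surf′) = 0.
S_surf′ = S_deep − (α/β)·ΔT = 35.93 − (1.6 × 10⁻⁴/8.1 × 10⁻⁴)·(-7.5) = 37.4115 psu.
Increase required: 37.4115 − 34.60 = 2.8115 psu.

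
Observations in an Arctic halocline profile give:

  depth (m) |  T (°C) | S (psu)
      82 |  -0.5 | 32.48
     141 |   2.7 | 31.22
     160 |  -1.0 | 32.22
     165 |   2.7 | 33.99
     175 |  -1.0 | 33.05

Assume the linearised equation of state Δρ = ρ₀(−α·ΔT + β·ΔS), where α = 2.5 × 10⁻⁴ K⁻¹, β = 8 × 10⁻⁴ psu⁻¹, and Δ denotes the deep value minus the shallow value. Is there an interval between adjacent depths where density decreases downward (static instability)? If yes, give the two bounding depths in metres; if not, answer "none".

82–141 m

Evaluate Δρ/ρ₀ = −αΔT + βΔS across each adjacent pair:
  82–141 m: −αΔT+βΔS = −(2.5 × 10⁻⁴)(+3.2)+(8 × 10⁻⁴)(-1.26) = -1.8 × 10⁻³ → UNSTABLE
  141–160 m: −αΔT+βΔS = −(2.5 × 10⁻⁴)(-3.7)+(8 × 10⁻⁴)(+1.00) = 1.7 × 10⁻³ → stable
  160–165 m: −αΔT+βΔS = −(2.5 × 10⁻⁴)(+3.7)+(8 × 10⁻⁴)(+1.77) = 4.9 × 10⁻⁴ → stable
  165–175 m: −αΔT+βΔS = −(2.5 × 10⁻⁴)(-3.7)+(8 × 10⁻⁴)(-0.94) = 1.7 × 10⁻⁴ → stable
The 82–141 m interval has Δρ < 0: lighter water underlies denser water.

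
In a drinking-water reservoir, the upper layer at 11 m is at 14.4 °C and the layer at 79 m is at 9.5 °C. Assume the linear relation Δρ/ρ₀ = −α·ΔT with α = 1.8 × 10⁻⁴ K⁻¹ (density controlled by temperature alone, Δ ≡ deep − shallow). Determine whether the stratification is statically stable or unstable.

stable

ΔT = 9.5 − 14.4 = -4.9 K, so Δρ/ρ₀ = −αΔT = 8.82 × 10⁻⁴.
Δρ/ρ₀ > 0, so Δρ > 0: deeper water is denser → statically stable.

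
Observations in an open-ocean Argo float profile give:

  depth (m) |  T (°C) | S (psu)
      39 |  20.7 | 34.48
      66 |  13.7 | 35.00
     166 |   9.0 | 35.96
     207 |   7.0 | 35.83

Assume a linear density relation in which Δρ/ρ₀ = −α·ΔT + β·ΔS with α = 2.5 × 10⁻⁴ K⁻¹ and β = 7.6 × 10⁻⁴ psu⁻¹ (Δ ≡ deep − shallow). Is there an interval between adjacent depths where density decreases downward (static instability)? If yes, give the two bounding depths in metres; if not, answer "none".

Evaluate Δρ/ρ₀ = −αΔT + βΔS across each adjacent pair:
  39–66 m: −αΔT+βΔS = −(2.5 × 10⁻⁴)(-7.0)+(7.6 × 10⁻⁴)(+0.52) = 2.1 × 10⁻³ → stable
  66–166 m: −αΔT+βΔS = −(2.5 × 10⁻⁴)(-4.7)+(7.6 × 10⁻⁴)(+0.96) = 1.9 × 10⁻³ → stable
  166–207 m: −αΔT+βΔS = −(2.5 × 10⁻⁴)(-2.0)+(7.6 × 10⁻⁴)(-0.13) = 4.0 × 10⁻⁴ → stable
Every interval has Δρ > 0: the column is stably stratified throughout.

none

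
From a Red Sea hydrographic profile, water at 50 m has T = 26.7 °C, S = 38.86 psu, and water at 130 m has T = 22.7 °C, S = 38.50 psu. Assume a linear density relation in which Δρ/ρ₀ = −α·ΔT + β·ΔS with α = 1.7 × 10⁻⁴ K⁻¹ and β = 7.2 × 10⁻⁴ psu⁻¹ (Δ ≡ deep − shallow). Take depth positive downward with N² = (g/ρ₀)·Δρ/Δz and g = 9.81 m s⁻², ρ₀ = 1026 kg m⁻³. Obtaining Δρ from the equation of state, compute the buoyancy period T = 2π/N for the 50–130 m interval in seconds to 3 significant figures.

875 s

ΔT = -4.0 K, ΔS = -0.36 psu (deep − shallow).
Δρ/ρ₀ = −αΔT + βΔS = 6.80 × 10⁻⁴ − 2.592 × 10⁻⁴ = 4.208 × 10⁻⁴, so Δρ ≈ 0.4317 kg m⁻³.
N² = (g/ρ₀)·Δρ/Δz = g·(Δρ/ρ₀)/Δz = 9.81 × 4.208 × 10⁻⁴ / 80 = 5.1601 × 10⁻⁵ s⁻².
N = √(5.1601 × 10⁻⁵) = 7.1834 × 10⁻³ rad s⁻¹ → T = 2π/N = 874.68 s ≈ 875 s.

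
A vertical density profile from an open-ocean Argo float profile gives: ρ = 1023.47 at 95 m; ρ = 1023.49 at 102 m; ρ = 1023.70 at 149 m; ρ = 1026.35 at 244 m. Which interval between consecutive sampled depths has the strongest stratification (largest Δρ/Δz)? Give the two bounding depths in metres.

Compute the density gradient over each adjacent pair:
  95–102 m: Δρ/Δz = 0.02/7 = 2.9 × 10⁻³ kg m⁻⁴
  102–149 m: Δρ/Δz = 0.21/47 = 4.5 × 10⁻³ kg m⁻⁴
  149–244 m: Δρ/Δz = 2.65/95 = 0.028 kg m⁻⁴
The largest gradient is in the 149–244 m interval — the pycnocline.

149–244 m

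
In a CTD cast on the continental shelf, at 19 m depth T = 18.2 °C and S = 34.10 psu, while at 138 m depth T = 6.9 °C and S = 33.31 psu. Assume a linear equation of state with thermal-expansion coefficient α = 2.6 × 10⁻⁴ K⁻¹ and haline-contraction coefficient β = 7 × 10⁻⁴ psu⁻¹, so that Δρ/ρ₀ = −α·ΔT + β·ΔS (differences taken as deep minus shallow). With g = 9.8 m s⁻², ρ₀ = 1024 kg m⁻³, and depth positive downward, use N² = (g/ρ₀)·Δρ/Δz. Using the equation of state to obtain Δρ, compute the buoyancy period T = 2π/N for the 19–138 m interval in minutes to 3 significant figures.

7.47 min

ΔT = -11.3 K, ΔS = -0.79 psu (deep − shallow).
Δρ/ρ₀ = −αΔT + βΔS = 2.938 × 10⁻³ − 5.53 × 10⁻⁴ = 2.385 × 10⁻³, so Δρ ≈ 2.442 kg m⁻³.
N² = (g/ρ₀)·Δρ/Δz = g·(Δρ/ρ₀)/Δz = 9.8 × 2.385 × 10⁻³ / 119 = 1.9641 × 10⁻⁴ s⁻².
N = √(1.9641 × 10⁻⁴) = 0.014015 rad s⁻¹ → T = 2π/N = 448.32 s = 7.4720 min ≈ 7.47 min.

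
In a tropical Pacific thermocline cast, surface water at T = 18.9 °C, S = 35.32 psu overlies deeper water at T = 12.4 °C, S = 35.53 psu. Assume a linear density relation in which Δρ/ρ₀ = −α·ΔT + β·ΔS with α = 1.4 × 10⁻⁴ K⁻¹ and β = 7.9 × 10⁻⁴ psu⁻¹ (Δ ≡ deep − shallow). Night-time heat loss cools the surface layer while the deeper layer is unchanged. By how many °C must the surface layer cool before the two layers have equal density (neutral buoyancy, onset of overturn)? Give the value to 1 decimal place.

Neutral buoyancy requires Δρ = 0, i.e. −α(T_deep − T_surf′) + β(S_deep − S_surf) = 0.
T_surf′ = T_deep − (β/α)·ΔS = 12.4 − (7.9 × 10⁻⁴/1.4 × 10⁻⁴)·(+0.21) = 11.215 °C.
Cooling required: 18.9 − (11.215) = 7.685 °C.

7.7 °C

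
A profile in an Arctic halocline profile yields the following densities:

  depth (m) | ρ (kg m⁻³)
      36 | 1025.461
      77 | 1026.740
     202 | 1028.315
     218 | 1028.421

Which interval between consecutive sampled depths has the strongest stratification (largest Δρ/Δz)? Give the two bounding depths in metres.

Compute the density gradient over each adjacent pair:
  36–77 m: Δρ/Δz = 1.279/41 = 0.031 kg m⁻⁴
  77–202 m: Δρ/Δz = 1.575/125 = 0.013 kg m⁻⁴
  202–218 m: Δρ/Δz = 0.106/16 = 6.6 × 10⁻³ kg m⁻⁴
The largest gradient is in the 36–77 m interval — the pycnocline.

36–77 m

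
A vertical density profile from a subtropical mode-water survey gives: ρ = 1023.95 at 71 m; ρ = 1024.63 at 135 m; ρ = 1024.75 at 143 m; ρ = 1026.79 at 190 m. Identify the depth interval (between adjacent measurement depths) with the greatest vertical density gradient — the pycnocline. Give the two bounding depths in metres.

143–190 m

Compute the density gradient over each adjacent pair:
  71–135 m: Δρ/Δz = 0.68/64 = 0.011 kg m⁻⁴
  135–143 m: Δρ/Δz = 0.12/8 = 0.015 kg m⁻⁴
  143–190 m: Δρ/Δz = 2.04/47 = 0.043 kg m⁻⁴
The largest gradient is in the 143–190 m interval — the pycnocline.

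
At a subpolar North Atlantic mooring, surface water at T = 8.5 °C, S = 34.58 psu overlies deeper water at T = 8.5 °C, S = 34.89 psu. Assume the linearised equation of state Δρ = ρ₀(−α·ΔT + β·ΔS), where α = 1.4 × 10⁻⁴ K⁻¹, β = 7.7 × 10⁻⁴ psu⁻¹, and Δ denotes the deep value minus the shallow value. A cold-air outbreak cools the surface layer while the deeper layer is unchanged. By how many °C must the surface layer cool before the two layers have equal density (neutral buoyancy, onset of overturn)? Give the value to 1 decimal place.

Neutral buoyancy requires Δρ = 0, i.e. −α(T_deep − T_surf′) + β(S_deep − S_surf) = 0.
T_surf′ = T_deep − (β/α)·ΔS = 8.5 − (7.7 × 10⁻⁴/1.4 × 10⁻⁴)·(+0.31) = 6.795 °C.
Cooling required: 8.5 − (6.795) = 1.705 °C.

1.7 °C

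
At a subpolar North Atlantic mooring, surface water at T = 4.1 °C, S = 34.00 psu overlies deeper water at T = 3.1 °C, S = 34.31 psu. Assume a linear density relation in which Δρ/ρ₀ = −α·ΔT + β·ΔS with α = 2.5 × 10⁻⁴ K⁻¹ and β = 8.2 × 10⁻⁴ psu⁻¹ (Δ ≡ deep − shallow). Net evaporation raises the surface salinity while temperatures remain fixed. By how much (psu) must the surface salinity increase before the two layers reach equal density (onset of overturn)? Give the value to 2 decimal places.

Neutral buoyancy requires −α(T_deep − T_surf) + β(S_deep − S_surf′) = 0.
S_surf′ = S_deep − (α/β)·ΔT = 34.31 − (2.5 × 10⁻⁴/8.2 × 10⁻⁴)·(-1.0) = 34.6149 psu.
Increase required: 34.6149 − 34.00 = 0.6149 psu.

0.61 psu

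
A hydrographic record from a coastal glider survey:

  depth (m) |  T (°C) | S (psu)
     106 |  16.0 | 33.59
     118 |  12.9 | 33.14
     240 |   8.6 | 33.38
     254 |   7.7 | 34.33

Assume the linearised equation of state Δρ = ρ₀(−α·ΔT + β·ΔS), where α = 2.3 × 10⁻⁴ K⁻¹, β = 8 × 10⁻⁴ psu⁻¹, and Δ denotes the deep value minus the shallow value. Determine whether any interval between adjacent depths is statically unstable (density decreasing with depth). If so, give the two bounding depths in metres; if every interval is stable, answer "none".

Evaluate Δρ/ρ₀ = −αΔT + βΔS across each adjacent pair:
  106–118 m: −αΔT+βΔS = −(2.3 × 10⁻⁴)(-3.1)+(8 × 10⁻⁴)(-0.45) = 3.5 × 10⁻⁴ → stable
  118–240 m: −αΔT+βΔS = −(2.3 × 10⁻⁴)(-4.3)+(8 × 10⁻⁴)(+0.24) = 1.2 × 10⁻³ → stable
  240–254 m: −αΔT+βΔS = −(2.3 × 10⁻⁴)(-0.9)+(8 × 10⁻⁴)(+0.95) = 9.7 × 10⁻⁴ → stable
Every interval has Δρ > 0: the column is stably stratified throughout.

none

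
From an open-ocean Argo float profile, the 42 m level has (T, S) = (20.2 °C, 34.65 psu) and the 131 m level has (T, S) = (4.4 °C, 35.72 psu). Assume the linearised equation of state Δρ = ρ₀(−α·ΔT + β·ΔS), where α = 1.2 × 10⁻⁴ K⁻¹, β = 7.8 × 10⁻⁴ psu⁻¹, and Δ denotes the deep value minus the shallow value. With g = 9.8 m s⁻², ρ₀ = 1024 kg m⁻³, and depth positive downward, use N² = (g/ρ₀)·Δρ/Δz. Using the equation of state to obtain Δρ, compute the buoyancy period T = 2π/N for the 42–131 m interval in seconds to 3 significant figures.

362 s

ΔT = -15.8 K, ΔS = +1.07 psu (deep − shallow).
Δρ/ρ₀ = −αΔT + βΔS = 1.896 × 10⁻³ + 8.346 × 10⁻⁴ = 2.7306 × 10⁻³, so Δρ ≈ 2.796 kg m⁻³.
N² = (g/ρ₀)·Δρ/Δz = g·(Δρ/ρ₀)/Δz = 9.8 × 2.7306 × 10⁻³ / 89 = 3.0067 × 10⁻⁴ s⁻².
N = √(3.0067 × 10⁻⁴) = 0.017340 rad s⁻¹ → T = 2π/N = 362.35 s ≈ 362 s.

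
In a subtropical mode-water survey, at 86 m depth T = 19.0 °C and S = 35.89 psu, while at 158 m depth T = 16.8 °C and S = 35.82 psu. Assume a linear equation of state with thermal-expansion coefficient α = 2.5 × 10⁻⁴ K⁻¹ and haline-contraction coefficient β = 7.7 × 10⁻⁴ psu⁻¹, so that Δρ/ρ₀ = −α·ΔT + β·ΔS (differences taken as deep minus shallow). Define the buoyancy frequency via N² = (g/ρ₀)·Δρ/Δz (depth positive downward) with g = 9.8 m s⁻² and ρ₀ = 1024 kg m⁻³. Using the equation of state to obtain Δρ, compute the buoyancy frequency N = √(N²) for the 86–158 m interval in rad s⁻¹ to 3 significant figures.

ΔT = -2.2 K, ΔS = -0.07 psu (deep − shallow).
Δρ/ρ₀ = −αΔT + βΔS = 5.50 × 10⁻⁴ − 5.39 × 10⁻⁵ = 4.961 × 10⁻⁴, so Δρ ≈ 0.5080 kg m⁻³.
N² = (g/ρ₀)·Δρ/Δz = g·(Δρ/ρ₀)/Δz = 9.8 × 4.961 × 10⁻⁴ / 72 = 6.7525 × 10⁻⁵ s⁻².
N = √(6.7525 × 10⁻⁵) = 8.2174 × 10⁻³ rad s⁻¹ ≈ 8.22 × 10⁻³ rad s⁻¹.

8.22 × 10⁻³ rad s⁻¹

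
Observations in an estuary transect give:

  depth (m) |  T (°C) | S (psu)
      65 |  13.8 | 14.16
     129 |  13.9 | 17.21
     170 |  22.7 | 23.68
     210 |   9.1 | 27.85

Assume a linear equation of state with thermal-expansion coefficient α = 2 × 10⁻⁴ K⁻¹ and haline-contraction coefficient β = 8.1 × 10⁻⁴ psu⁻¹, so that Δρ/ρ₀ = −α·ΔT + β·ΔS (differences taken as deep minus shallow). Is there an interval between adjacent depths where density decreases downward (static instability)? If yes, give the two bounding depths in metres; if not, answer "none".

none

Evaluate Δρ/ρ₀ = −αΔT + βΔS across each adjacent pair:
  65–129 m: −αΔT+βΔS = −(2 × 10⁻⁴)(+0.1)+(8.1 × 10⁻⁴)(+3.05) = 2.5 × 10⁻³ → stable
  129–170 m: −αΔT+βΔS = −(2 × 10⁻⁴)(+8.8)+(8.1 × 10⁻⁴)(+6.47) = 3.5 × 10⁻³ → stable
  170–210 m: −αΔT+βΔS = −(2 × 10⁻⁴)(-13.6)+(8.1 × 10⁻⁴)(+4.17) = 6.1 × 10⁻³ → stable
Every interval has Δρ > 0: the column is stably stratified throughout.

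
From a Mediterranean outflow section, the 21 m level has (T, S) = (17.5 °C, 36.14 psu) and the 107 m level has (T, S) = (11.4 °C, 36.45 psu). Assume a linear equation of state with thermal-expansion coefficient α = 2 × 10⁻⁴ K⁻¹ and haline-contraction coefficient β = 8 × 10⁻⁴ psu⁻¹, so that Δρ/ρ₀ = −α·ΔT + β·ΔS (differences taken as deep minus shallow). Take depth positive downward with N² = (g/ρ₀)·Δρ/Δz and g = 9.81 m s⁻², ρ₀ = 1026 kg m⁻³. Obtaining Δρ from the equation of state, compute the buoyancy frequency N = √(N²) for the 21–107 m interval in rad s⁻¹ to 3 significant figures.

ΔT = -6.1 K, ΔS = +0.31 psu (deep − shallow).
Δρ/ρ₀ = −αΔT + βΔS = 1.22 × 10⁻³ + 2.48 × 10⁻⁴ = 1.468 × 10⁻³, so Δρ ≈ 1.506 kg m⁻³.
N² = (g/ρ₀)·Δρ/Δz = g·(Δρ/ρ₀)/Δz = 9.81 × 1.468 × 10⁻³ / 86 = 1.6745 × 10⁻⁴ s⁻².
N = √(1.6745 × 10⁻⁴) = 0.012940 rad s⁻¹ ≈ 0.0129 rad s⁻¹.

0.0129 rad s⁻¹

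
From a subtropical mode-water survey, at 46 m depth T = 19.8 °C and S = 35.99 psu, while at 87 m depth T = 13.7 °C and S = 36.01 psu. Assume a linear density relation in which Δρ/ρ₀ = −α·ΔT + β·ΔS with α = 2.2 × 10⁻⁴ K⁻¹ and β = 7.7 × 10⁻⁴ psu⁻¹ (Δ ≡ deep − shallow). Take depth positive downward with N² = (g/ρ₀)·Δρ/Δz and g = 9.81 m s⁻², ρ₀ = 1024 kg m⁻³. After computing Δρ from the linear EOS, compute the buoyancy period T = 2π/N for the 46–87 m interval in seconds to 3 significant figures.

ΔT = -6.1 K, ΔS = +0.02 psu (deep − shallow).
Δρ/ρ₀ = −αΔT + βΔS = 1.342 × 10⁻³ + 1.54 × 10⁻⁵ = 1.3574 × 10⁻³, so Δρ ≈ 1.390 kg m⁻³.
N² = (g/ρ₀)·Δρ/Δz = g·(Δρ/ρ₀)/Δz = 9.81 × 1.3574 × 10⁻³ / 41 = 3.2478 × 10⁻⁴ s⁻².
N = √(3.2478 × 10⁻⁴) = 0.018022 rad s⁻¹ → T = 2π/N = 348.64 s ≈ 349 s.

349 s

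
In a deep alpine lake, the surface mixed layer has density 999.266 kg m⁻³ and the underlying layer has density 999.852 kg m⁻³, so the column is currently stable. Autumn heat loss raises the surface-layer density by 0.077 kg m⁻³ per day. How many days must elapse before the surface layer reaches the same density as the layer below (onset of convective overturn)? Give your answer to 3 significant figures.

7.61 days

Density deficit of the surface layer: 999.852 − 999.266 = 0.586 kg m⁻³.
Required change = 0.586 / 0.077 = 7.61 days.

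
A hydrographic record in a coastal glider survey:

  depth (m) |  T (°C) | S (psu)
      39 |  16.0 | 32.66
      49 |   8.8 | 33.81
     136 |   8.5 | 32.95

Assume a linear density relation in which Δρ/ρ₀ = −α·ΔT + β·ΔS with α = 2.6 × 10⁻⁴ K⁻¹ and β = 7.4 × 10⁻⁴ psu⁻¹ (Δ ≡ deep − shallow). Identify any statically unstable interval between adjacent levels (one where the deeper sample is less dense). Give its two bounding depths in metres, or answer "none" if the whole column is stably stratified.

Evaluate Δρ/ρ₀ = −αΔT + βΔS across each adjacent pair:
  39–49 m: −αΔT+βΔS = −(2.6 × 10⁻⁴)(-7.2)+(7.4 × 10⁻⁴)(+1.15) = 2.7 × 10⁻³ → stable
  49–136 m: −αΔT+βΔS = −(2.6 × 10⁻⁴)(-0.3)+(7.4 × 10⁻⁴)(-0.86) = -5.6 × 10⁻⁴ → UNSTABLE
The 49–136 m interval has Δρ < 0: lighter water underlies denser water.

49–136 m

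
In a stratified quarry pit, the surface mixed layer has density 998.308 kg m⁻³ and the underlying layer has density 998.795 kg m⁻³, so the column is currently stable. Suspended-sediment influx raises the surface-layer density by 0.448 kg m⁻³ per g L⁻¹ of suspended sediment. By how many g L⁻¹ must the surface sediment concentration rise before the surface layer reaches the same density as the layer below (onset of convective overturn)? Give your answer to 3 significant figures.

Density deficit of the surface layer: 998.795 − 998.308 = 0.487 kg m⁻³.
Required change = 0.487 / 0.448 = 1.09 g L⁻¹.

1.09 g L⁻¹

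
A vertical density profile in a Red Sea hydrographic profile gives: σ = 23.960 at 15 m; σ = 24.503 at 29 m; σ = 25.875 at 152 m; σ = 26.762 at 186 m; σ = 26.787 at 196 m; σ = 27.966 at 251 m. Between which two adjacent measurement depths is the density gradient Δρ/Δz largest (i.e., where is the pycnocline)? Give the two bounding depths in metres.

Compute the density gradient over each adjacent pair:
  15–29 m: Δρ/Δz = 0.543/14 = 0.039 kg m⁻⁴
  29–152 m: Δρ/Δz = 1.372/123 = 0.011 kg m⁻⁴
  152–186 m: Δρ/Δz = 0.887/34 = 0.026 kg m⁻⁴
  186–196 m: Δρ/Δz = 0.025/10 = 2.5 × 10⁻³ kg m⁻⁴
  196–251 m: Δρ/Δz = 1.179/55 = 0.021 kg m⁻⁴
The largest gradient is in the 15–29 m interval — the pycnocline.

15–29 m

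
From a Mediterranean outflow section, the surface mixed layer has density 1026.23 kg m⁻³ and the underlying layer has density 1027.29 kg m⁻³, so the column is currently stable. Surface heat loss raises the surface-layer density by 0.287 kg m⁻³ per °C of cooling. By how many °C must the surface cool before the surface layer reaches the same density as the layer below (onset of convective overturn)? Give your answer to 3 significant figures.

Density deficit of the surface layer: 1027.29 − 1026.23 = 1.06 kg m⁻³.
Required change = 1.06 / 0.287 = 3.69 °C.

3.69 °C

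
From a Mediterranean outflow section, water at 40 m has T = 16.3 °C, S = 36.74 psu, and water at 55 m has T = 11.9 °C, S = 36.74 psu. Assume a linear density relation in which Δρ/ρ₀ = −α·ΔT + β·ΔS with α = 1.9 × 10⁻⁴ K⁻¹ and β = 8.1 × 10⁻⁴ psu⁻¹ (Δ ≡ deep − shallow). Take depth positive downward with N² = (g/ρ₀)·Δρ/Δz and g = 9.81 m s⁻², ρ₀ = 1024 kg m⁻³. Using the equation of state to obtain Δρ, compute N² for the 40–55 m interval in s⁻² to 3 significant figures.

5.47 × 10⁻⁴ s⁻²

ΔT = -4.4 K, ΔS = +0.00 psu (deep − shallow).
Δρ/ρ₀ = −αΔT + βΔS = 8.36 × 10⁻⁴ + 0 = 8.36 × 10⁻⁴, so Δρ ≈ 0.8561 kg m⁻³.
N² = (g/ρ₀)·Δρ/Δz = g·(Δρ/ρ₀)/Δz = 9.81 × 8.36 × 10⁻⁴ / 15 = 5.4674 × 10⁻⁴ s⁻² ≈ 5.47 × 10⁻⁴ s⁻².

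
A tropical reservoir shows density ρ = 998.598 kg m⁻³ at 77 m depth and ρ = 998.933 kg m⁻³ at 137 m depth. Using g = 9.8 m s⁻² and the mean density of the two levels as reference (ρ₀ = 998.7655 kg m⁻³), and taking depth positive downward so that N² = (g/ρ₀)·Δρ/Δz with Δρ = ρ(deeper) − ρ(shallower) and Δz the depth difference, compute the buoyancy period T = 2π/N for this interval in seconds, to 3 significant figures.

Δρ = 998.933 − 998.598 = 0.335 kg m⁻³ over Δz = 137 − 77 = 60 m.
N² = (9.8/998.7655) × (0.335/60) = 5.4784 × 10⁻⁵ s⁻².
N = √(5.4784 × 10⁻⁵) = 7.4016 × 10⁻³ rad s⁻¹, so T = 2π/N = 848.90 s ≈ 849 s.

849 s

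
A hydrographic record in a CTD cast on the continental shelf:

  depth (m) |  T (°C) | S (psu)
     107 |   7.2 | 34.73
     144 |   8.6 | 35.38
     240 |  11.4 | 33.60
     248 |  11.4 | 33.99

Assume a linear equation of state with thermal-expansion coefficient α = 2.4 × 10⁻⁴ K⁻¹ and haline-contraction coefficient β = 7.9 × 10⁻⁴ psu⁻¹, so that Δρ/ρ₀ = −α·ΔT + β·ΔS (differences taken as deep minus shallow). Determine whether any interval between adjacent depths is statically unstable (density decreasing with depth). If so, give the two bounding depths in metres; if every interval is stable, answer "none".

144–240 m

Evaluate Δρ/ρ₀ = −αΔT + βΔS across each adjacent pair:
  107–144 m: −αΔT+βΔS = −(2.4 × 10⁻⁴)(+1.4)+(7.9 × 10⁻⁴)(+0.65) = 1.8 × 10⁻⁴ → stable
  144–240 m: −αΔT+βΔS = −(2.4 × 10⁻⁴)(+2.8)+(7.9 × 10⁻⁴)(-1.78) = -2.1 × 10⁻³ → UNSTABLE
  240–248 m: −αΔT+βΔS = −(2.4 × 10⁻⁴)(+0.0)+(7.9 × 10⁻⁴)(+0.39) = 3.1 × 10⁻⁴ → stable
The 144–240 m interval has Δρ < 0: lighter water underlies denser water.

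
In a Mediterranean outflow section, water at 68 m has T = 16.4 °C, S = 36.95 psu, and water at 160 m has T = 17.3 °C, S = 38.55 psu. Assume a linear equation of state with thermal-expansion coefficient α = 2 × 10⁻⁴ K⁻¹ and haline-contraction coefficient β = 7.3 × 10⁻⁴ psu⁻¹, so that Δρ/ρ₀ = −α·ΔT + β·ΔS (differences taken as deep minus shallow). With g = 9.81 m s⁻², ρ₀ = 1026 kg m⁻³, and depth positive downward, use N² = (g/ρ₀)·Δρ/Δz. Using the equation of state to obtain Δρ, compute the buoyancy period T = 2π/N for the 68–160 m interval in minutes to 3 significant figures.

10.2 min

ΔT = +0.9 K, ΔS = +1.60 psu (deep − shallow).
Δρ/ρ₀ = −αΔT + βΔS = -1.80 × 10⁻⁴ + 1.168 × 10⁻³ = 9.88 × 10⁻⁴, so Δρ ≈ 1.014 kg m⁻³.
N² = (g/ρ₀)·Δρ/Δz = g·(Δρ/ρ₀)/Δz = 9.81 × 9.88 × 10⁻⁴ / 92 = 1.0535 × 10⁻⁴ s⁻².
N = √(1.0535 × 10⁻⁴) = 0.010264 rad s⁻¹ → T = 2π/N = 612.16 s = 10.203 min ≈ 10.2 min.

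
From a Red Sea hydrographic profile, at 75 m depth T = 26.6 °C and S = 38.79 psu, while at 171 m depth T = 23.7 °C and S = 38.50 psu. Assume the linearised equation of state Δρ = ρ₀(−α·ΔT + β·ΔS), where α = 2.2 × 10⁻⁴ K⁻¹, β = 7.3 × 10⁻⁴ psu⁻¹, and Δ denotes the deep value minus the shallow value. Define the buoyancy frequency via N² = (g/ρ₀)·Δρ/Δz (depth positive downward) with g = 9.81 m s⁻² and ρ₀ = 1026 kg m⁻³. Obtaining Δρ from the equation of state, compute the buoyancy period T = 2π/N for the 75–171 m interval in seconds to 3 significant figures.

952 s

ΔT = -2.9 K, ΔS = -0.29 psu (deep − shallow).
Δρ/ρ₀ = −αΔT + βΔS = 6.38 × 10⁻⁴ − 2.117 × 10⁻⁴ = 4.263 × 10⁻⁴, so Δρ ≈ 0.4374 kg m⁻³.
N² = (g/ρ₀)·Δρ/Δz = g·(Δρ/ρ₀)/Δz = 9.81 × 4.263 × 10⁻⁴ / 96 = 4.3563 × 10⁻⁵ s⁻².
N = √(4.3563 × 10⁻⁵) = 6.6002 × 10⁻³ rad s⁻¹ → T = 2π/N = 951.97 s ≈ 952 s.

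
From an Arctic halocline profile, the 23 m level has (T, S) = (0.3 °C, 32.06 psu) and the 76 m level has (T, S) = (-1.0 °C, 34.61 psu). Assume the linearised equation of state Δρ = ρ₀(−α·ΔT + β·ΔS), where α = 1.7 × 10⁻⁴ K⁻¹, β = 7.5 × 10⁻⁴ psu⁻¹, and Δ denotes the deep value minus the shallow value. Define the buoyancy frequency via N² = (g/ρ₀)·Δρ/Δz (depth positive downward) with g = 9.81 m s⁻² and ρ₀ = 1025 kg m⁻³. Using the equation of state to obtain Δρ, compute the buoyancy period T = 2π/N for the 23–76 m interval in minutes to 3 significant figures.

5.27 min

ΔT = -1.3 K, ΔS = +2.55 psu (deep − shallow).
Δρ/ρ₀ = −αΔT + βΔS = 2.21 × 10⁻⁴ + 1.9125 × 10⁻³ = 2.1335 × 10⁻³, so Δρ ≈ 2.187 kg m⁻³.
N² = (g/ρ₀)·Δρ/Δz = g·(Δρ/ρ₀)/Δz = 9.81 × 2.1335 × 10⁻³ / 53 = 3.9490 × 10⁻⁴ s⁻².
N = √(3.9490 × 10⁻⁴) = 0.019872 rad s⁻¹ → T = 2π/N = 316.18 s = 5.2697 min ≈ 5.27 min.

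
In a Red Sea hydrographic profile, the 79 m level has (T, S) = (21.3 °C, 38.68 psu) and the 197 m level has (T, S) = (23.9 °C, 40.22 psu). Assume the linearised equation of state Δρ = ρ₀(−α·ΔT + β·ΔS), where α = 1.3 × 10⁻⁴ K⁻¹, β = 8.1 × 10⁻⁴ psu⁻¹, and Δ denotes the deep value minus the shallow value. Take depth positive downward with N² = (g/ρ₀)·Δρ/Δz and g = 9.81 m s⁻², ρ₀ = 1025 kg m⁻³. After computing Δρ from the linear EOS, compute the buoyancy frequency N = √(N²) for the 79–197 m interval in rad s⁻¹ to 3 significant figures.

8.70 × 10⁻³ rad s⁻¹

ΔT = +2.6 K, ΔS = +1.54 psu (deep − shallow).
Δρ/ρ₀ = −αΔT + βΔS = -3.38 × 10⁻⁴ + 1.2474 × 10⁻³ = 9.094 × 10⁻⁴, so Δρ ≈ 0.9321 kg m⁻³.
N² = (g/ρ₀)·Δρ/Δz = g·(Δρ/ρ₀)/Δz = 9.81 × 9.094 × 10⁻⁴ / 118 = 7.5604 × 10⁻⁵ s⁻².
N = √(7.5604 × 10⁻⁵) = 8.6951 × 10⁻³ rad s⁻¹ ≈ 8.70 × 10⁻³ rad s⁻¹.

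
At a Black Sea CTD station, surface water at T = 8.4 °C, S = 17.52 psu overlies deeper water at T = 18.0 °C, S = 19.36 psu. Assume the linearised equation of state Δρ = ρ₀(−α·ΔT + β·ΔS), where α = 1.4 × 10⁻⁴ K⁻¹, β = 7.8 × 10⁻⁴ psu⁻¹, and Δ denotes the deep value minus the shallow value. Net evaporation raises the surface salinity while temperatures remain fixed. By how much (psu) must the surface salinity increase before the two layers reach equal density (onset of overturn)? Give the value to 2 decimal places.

Neutral buoyancy requires −α(T_deep − T_surf) + β(S_deep − S_surf′) = 0.
S_surf′ = S_deep − (α/β)·ΔT = 19.36 − (1.4 × 10⁻⁴/7.8 × 10⁻⁴)·(+9.6) = 17.6369 psu.
Increase required: 17.6369 − 17.52 = 0.1169 psu.

0.12 psu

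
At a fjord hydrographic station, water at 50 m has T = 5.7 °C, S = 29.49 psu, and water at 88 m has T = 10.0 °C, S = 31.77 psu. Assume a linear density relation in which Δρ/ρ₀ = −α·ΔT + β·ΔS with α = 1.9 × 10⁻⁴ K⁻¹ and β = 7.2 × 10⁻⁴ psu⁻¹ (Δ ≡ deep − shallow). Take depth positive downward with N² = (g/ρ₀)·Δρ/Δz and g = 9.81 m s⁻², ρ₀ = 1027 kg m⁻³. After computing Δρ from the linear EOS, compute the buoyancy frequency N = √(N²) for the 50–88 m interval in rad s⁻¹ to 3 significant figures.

0.0146 rad s⁻¹

ΔT = +4.3 K, ΔS = +2.28 psu (deep − shallow).
Δρ/ρ₀ = −αΔT + βΔS = -8.17 × 10⁻⁴ + 1.6416 × 10⁻³ = 8.246 × 10⁻⁴, so Δρ ≈ 0.8469 kg m⁻³.
N² = (g/ρ₀)·Δρ/Δz = g·(Δρ/ρ₀)/Δz = 9.81 × 8.246 × 10⁻⁴ / 38 = 2.1288 × 10⁻⁴ s⁻².
N = √(2.1288 × 10⁻⁴) = 0.014590 rad s⁻¹ ≈ 0.0146 rad s⁻¹.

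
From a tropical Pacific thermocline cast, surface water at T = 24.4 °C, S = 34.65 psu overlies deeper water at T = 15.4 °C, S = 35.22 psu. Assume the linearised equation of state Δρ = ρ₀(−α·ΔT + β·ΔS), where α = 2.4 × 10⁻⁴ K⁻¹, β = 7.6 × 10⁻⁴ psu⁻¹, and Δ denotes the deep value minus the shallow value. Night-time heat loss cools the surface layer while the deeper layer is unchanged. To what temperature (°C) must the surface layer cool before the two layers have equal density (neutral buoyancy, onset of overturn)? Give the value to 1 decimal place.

Neutral buoyancy requires Δρ = 0, i.e. −α(T_deep − T_surf′) + β(S_deep − S_surf) = 0.
T_surf′ = T_deep − (β/α)·ΔS = 15.4 − (7.6 × 10⁻⁴/2.4 × 10⁻⁴)·(+0.57) = 13.595 °C.
Cooling required: 24.4 − (13.595) = 10.805 °C.

13.6 °C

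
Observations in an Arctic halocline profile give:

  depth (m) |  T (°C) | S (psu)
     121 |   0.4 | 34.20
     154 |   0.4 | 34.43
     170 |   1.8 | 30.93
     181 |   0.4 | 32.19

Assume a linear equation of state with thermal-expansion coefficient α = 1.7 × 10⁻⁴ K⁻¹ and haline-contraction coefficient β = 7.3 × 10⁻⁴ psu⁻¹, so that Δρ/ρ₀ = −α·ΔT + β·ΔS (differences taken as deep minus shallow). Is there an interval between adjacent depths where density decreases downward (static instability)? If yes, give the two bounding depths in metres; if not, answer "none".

Evaluate Δρ/ρ₀ = −αΔT + βΔS across each adjacent pair:
  121–154 m: −αΔT+βΔS = −(1.7 × 10⁻⁴)(+0.0)+(7.3 × 10⁻⁴)(+0.23) = 1.7 × 10⁻⁴ → stable
  154–170 m: −αΔT+βΔS = −(1.7 × 10⁻⁴)(+1.4)+(7.3 × 10⁻⁴)(-3.50) = -2.8 × 10⁻³ → UNSTABLE
  170–181 m: −αΔT+βΔS = −(1.7 × 10⁻⁴)(-1.4)+(7.3 × 10⁻⁴)(+1.26) = 1.2 × 10⁻³ → stable
The 154–170 m interval has Δρ < 0: lighter water underlies denser water.

154–170 m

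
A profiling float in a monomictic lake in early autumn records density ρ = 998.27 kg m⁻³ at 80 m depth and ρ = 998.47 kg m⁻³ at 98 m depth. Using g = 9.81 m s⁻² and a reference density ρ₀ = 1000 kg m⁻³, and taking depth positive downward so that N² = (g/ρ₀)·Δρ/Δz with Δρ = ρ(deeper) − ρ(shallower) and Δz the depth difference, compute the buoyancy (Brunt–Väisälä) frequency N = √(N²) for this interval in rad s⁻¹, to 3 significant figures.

Δρ = 998.47 − 998.27 = 0.20 kg m⁻³ over Δz = 98 − 80 = 18 m.
N² = (9.81/1000) × (0.20/18) = 1.0900 × 10⁻⁴ s⁻².
N = √(1.0900 × 10⁻⁴) = 0.010440 rad s⁻¹ ≈ 0.0104 rad s⁻¹.

0.0104 rad s⁻¹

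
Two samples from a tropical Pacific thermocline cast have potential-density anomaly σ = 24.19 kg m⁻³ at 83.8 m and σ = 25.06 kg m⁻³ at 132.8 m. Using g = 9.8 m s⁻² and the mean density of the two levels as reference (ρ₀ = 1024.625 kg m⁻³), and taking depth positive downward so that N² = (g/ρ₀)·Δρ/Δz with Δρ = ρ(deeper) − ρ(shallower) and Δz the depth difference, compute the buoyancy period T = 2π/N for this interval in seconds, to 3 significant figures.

Δρ = 1025.06 − 1024.19 = 0.87 kg m⁻³ over Δz = 132.8 − 83.8 = 49 m.
N² = (9.8/1024.625) × (0.87/49) = 1.6982 × 10⁻⁴ s⁻².
N = √(1.6982 × 10⁻⁴) = 0.013032 rad s⁻¹, so T = 2π/N = 482.14 s ≈ 482 s.
A positive N² confirms static stability across the interval.

482 s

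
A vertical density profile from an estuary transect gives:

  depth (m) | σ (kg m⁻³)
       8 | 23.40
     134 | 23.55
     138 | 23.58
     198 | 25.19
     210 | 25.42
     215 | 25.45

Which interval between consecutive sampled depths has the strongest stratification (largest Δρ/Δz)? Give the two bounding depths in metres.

138–198 m

Compute the density gradient over each adjacent pair:
  8–134 m: Δρ/Δz = 0.15/126 = 1.2 × 10⁻³ kg m⁻⁴
  134–138 m: Δρ/Δz = 0.03/4 = 7.5 × 10⁻³ kg m⁻⁴
  138–198 m: Δρ/Δz = 1.61/60 = 0.027 kg m⁻⁴
  198–210 m: Δρ/Δz = 0.23/12 = 0.019 kg m⁻⁴
  210–215 m: Δρ/Δz = 0.03/5 = 6.0 × 10⁻³ kg m⁻⁴
The largest gradient is in the 138–198 m interval — the pycnocline.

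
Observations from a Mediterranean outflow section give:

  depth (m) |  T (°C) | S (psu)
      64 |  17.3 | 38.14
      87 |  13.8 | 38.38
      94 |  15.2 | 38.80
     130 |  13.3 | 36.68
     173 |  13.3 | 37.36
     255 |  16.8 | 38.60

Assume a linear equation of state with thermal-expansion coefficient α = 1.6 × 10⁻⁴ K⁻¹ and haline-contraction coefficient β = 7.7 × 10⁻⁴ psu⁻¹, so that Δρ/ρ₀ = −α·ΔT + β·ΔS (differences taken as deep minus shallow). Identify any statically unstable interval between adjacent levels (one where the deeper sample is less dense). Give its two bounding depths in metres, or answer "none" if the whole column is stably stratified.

Evaluate Δρ/ρ₀ = −αΔT + βΔS across each adjacent pair:
  64–87 m: −αΔT+βΔS = −(1.6 × 10⁻⁴)(-3.5)+(7.7 × 10⁻⁴)(+0.24) = 7.4 × 10⁻⁴ → stable
  87–94 m: −αΔT+βΔS = −(1.6 × 10⁻⁴)(+1.4)+(7.7 × 10⁻⁴)(+0.42) = 9.9 × 10⁻⁵ → stable
  94–130 m: −αΔT+βΔS = −(1.6 × 10⁻⁴)(-1.9)+(7.7 × 10⁻⁴)(-2.12) = -1.3 × 10⁻³ → UNSTABLE
  130–173 m: −αΔT+βΔS = −(1.6 × 10⁻⁴)(+0.0)+(7.7 × 10⁻⁴)(+0.68) = 5.2 × 10⁻⁴ → stable
  173–255 m: −αΔT+βΔS = −(1.6 × 10⁻⁴)(+3.5)+(7.7 × 10⁻⁴)(+1.24) = 3.9 × 10⁻⁴ → stable
The 94–130 m interval has Δρ < 0: lighter water underlies denser water.

94–130 m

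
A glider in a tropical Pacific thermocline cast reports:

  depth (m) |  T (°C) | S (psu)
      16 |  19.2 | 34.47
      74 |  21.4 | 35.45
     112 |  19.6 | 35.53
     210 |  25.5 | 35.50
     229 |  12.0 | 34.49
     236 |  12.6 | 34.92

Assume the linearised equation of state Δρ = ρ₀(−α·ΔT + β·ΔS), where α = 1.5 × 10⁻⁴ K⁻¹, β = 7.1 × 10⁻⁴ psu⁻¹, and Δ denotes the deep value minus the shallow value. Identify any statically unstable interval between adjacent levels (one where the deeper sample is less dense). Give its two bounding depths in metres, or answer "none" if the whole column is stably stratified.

112–210 m

Evaluate Δρ/ρ₀ = −αΔT + βΔS across each adjacent pair:
  16–74 m: −αΔT+βΔS = −(1.5 × 10⁻⁴)(+2.2)+(7.1 × 10⁻⁴)(+0.98) = 3.7 × 10⁻⁴ → stable
  74–112 m: −αΔT+βΔS = −(1.5 × 10⁻⁴)(-1.8)+(7.1 × 10⁻⁴)(+0.08) = 3.3 × 10⁻⁴ → stable
  112–210 m: −αΔT+βΔS = −(1.5 × 10⁻⁴)(+5.9)+(7.1 × 10⁻⁴)(-0.03) = -9.1 × 10⁻⁴ → UNSTABLE
  210–229 m: −αΔT+βΔS = −(1.5 × 10⁻⁴)(-13.5)+(7.1 × 10⁻⁴)(-1.01) = 1.3 × 10⁻³ → stable
  229–236 m: −αΔT+βΔS = −(1.5 × 10⁻⁴)(+0.6)+(7.1 × 10⁻⁴)(+0.43) = 2.2 × 10⁻⁴ → stable
The 112–210 m interval has Δρ < 0: lighter water underlies denser water.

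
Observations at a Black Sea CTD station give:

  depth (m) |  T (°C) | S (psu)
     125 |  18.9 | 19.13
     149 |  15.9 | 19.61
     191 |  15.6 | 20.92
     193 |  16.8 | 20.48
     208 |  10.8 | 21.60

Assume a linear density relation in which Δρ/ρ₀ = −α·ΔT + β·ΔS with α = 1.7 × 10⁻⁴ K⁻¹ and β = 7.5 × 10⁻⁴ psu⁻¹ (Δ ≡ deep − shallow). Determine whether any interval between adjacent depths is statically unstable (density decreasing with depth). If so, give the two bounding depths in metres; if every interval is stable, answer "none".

Evaluate Δρ/ρ₀ = −αΔT + βΔS across each adjacent pair:
  125–149 m: −αΔT+βΔS = −(1.7 × 10⁻⁴)(-3.0)+(7.5 × 10⁻⁴)(+0.48) = 8.7 × 10⁻⁴ → stable
  149–191 m: −αΔT+βΔS = −(1.7 × 10⁻⁴)(-0.3)+(7.5 × 10⁻⁴)(+1.31) = 1.0 × 10⁻³ → stable
  191–193 m: −αΔT+βΔS = −(1.7 × 10⁻⁴)(+1.2)+(7.5 × 10⁻⁴)(-0.44) = -5.3 × 10⁻⁴ → UNSTABLE
  193–208 m: −αΔT+βΔS = −(1.7 × 10⁻⁴)(-6.0)+(7.5 × 10⁻⁴)(+1.12) = 1.9 × 10⁻³ → stable
The 191–193 m interval has Δρ < 0: lighter water underlies denser water.

191–193 m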